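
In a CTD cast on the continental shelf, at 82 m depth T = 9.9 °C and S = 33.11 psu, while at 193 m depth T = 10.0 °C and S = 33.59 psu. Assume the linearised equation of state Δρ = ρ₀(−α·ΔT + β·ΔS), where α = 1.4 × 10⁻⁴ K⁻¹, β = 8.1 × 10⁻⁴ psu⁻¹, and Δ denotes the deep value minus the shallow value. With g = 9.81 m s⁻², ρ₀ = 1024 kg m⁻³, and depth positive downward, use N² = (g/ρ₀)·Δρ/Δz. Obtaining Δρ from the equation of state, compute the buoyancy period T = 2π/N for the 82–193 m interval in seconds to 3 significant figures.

ΔT = +0.1 K, ΔS = +0.48 psu (deep − shallow).
Δρ/ρ₀ = −αΔT + βΔS = -1.40 × 10⁻⁵ + 3.888 × 10⁻⁴ = 3.748 × 10⁻⁴, so Δρ ≈ 0.3838 kg m⁻³.
N² = (g/ρ₀)·Δρ/Δz = g·(Δρ/ρ₀)/Δz = 9.81 × 3.748 × 10⁻⁴ / 111 = 3.3124 × 10⁻⁵ s⁻².
N = √(3.3124 × 10⁻⁵) = 5.7553 × 10⁻³ rad s⁻¹ → T = 2π/N = 1.0917 × 10³ s ≈ 1.09 × 10³ s.

1.09 × 10³ s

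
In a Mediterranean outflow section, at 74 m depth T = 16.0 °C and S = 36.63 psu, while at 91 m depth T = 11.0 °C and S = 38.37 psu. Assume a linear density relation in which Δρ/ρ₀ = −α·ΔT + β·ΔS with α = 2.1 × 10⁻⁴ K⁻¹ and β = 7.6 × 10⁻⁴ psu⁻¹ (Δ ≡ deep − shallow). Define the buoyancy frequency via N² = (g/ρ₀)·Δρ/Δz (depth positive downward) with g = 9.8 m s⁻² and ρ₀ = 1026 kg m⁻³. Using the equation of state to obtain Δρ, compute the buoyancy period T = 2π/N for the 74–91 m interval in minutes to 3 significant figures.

2.83 min

ΔT = -5.0 K, ΔS = +1.74 psu (deep − shallow).
Δρ/ρ₀ = −αΔT + βΔS = 1.05 × 10⁻³ + 1.3224 × 10⁻³ = 2.3724 × 10⁻³, so Δρ ≈ 2.434 kg m⁻³.
N² = (g/ρ₀)·Δρ/Δz = g·(Δρ/ρ₀)/Δz = 9.8 × 2.3724 × 10⁻³ / 17 = 1.3676 × 10⁻³ s⁻².
N = √(1.3676 × 10⁻³) = 0.036981 rad s⁻¹ → T = 2π/N = 169.90 s = 2.8317 min ≈ 2.83 min.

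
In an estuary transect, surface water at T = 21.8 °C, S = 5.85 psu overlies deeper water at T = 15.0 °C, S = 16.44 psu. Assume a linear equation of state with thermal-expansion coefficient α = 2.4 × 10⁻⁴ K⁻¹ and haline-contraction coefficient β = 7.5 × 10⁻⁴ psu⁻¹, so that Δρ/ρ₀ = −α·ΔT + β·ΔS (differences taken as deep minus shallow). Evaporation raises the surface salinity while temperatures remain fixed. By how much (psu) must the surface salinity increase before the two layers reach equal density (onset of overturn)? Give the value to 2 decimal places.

12.77 psu

Neutral buoyancy requires −α(T_deep − T_surf) + β(S_deep − S_surf′) = 0.
S_surf′ = S_deep − (α/β)·ΔT = 16.44 − (2.4 × 10⁻⁴/7.5 × 10⁻⁴)·(-6.8) = 18.6160 psu.
Increase required: 18.6160 − 5.85 = 12.7660 psu.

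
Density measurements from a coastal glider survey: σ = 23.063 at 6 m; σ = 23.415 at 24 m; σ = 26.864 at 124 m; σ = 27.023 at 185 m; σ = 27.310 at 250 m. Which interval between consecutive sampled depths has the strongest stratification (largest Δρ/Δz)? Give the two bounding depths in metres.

Compute the density gradient over each adjacent pair:
  6–24 m: Δρ/Δz = 0.352/18 = 0.020 kg m⁻⁴
  24–124 m: Δρ/Δz = 3.449/100 = 0.034 kg m⁻⁴
  124–185 m: Δρ/Δz = 0.159/61 = 2.6 × 10⁻³ kg m⁻⁴
  185–250 m: Δρ/Δz = 0.287/65 = 4.4 × 10⁻³ kg m⁻⁴
The largest gradient is in the 24–124 m interval — the pycnocline.

24–124 m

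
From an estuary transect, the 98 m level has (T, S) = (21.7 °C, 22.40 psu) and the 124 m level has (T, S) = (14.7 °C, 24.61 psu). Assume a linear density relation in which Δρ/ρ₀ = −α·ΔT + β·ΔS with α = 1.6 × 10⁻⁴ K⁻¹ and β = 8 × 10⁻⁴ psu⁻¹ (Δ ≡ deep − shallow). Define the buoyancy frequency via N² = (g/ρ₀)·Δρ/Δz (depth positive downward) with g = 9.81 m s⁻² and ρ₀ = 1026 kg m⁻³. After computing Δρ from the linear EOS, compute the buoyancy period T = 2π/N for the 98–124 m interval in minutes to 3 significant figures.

3.17 min

ΔT = -7.0 K, ΔS = +2.21 psu (deep − shallow).
Δρ/ρ₀ = −αΔT + βΔS = 1.12 × 10⁻³ + 1.768 × 10⁻³ = 2.888 × 10⁻³, so Δρ ≈ 2.963 kg m⁻³.
N² = (g/ρ₀)·Δρ/Δz = g·(Δρ/ρ₀)/Δz = 9.81 × 2.888 × 10⁻³ / 26 = 1.0897 × 10⁻³ s⁻².
N = √(1.0897 × 10⁻³) = 0.033011 rad s⁻¹ → T = 2π/N = 190.34 s = 3.1723 min ≈ 3.17 min.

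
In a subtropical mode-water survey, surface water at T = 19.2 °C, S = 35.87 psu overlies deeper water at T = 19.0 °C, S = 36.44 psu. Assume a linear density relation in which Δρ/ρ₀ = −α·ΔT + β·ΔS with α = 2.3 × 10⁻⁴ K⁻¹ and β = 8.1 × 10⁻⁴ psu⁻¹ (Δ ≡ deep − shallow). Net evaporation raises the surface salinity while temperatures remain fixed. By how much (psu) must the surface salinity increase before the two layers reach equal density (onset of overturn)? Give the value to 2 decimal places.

0.63 psu

Neutral buoyancy requires −α(T_deep − T_surf) + β(S_deep − S_surf′) = 0.
S_surf′ = S_deep − (α/β)·ΔT = 36.44 − (2.3 × 10⁻⁴/8.1 × 10⁻⁴)·(-0.2) = 36.4968 psu.
Increase required: 36.4968 − 35.87 = 0.6268 psu.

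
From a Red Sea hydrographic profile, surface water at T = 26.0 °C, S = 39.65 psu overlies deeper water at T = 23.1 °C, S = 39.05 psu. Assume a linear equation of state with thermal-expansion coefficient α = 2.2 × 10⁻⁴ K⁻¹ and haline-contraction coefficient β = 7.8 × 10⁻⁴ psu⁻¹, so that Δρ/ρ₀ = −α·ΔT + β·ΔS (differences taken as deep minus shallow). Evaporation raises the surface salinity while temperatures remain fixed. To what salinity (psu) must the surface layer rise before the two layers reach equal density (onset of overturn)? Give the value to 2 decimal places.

39.87 psu

Neutral buoyancy requires −α(T_deep − T_surf) + β(S_deep − S_surf′) = 0.
S_surf′ = S_deep − (α/β)·ΔT = 39.05 − (2.2 × 10⁻⁴/7.8 × 10⁻⁴)·(-2.9) = 39.8679 psu.
Increase required: 39.8679 − 39.65 = 0.2179 psu.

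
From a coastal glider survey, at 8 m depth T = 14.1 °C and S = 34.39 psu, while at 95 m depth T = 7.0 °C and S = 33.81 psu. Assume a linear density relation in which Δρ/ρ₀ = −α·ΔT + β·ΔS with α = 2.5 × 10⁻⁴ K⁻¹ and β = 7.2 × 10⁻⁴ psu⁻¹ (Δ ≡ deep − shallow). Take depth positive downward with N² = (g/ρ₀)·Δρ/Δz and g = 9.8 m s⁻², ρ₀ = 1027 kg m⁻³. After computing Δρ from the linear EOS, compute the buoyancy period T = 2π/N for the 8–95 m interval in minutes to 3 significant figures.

ΔT = -7.1 K, ΔS = -0.58 psu (deep − shallow).
Δρ/ρ₀ = −αΔT + βΔS = 1.775 × 10⁻³ − 4.176 × 10⁻⁴ = 1.3574 × 10⁻³, so Δρ ≈ 1.394 kg m⁻³.
N² = (g/ρ₀)·Δρ/Δz = g·(Δρ/ρ₀)/Δz = 9.8 × 1.3574 × 10⁻³ / 87 = 1.5290 × 10⁻⁴ s⁻².
N = √(1.5290 × 10⁻⁴) = 0.012365 rad s⁻¹ → T = 2π/N = 508.14 s = 8.4690 min ≈ 8.47 min.

8.47 min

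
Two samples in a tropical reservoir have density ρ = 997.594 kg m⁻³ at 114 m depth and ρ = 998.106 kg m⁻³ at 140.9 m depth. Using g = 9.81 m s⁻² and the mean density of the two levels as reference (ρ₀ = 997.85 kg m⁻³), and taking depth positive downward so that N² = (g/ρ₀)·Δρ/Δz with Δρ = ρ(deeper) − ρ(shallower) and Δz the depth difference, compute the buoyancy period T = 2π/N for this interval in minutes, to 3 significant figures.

7.66 min

Δρ = 998.106 − 997.594 = 0.512 kg m⁻³ over Δz = 140.9 − 114 = 26.9 m.
N² = (9.81/997.85) × (0.512/26.9) = 1.8712 × 10⁻⁴ s⁻².
N = √(1.8712 × 10⁻⁴) = 0.013679 rad s⁻¹, so T = 2π/N = 459.33 s = 7.6555 min ≈ 7.66 min.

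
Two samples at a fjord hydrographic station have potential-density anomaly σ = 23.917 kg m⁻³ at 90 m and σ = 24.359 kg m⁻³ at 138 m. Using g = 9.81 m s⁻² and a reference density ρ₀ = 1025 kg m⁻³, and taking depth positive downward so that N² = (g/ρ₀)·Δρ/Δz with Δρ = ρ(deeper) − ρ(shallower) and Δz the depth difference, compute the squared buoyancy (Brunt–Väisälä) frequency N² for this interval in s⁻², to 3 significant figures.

8.81 × 10⁻⁵ s⁻²

Δρ = 1024.359 − 1023.917 = 0.442 kg m⁻³ over Δz = 138 − 90 = 48 m.
N² = (9.81/1025) × (0.442/48) = 8.8130 × 10⁻⁵ s⁻² ≈ 8.81 × 10⁻⁵ s⁻².
A positive N² confirms static stability across the interval.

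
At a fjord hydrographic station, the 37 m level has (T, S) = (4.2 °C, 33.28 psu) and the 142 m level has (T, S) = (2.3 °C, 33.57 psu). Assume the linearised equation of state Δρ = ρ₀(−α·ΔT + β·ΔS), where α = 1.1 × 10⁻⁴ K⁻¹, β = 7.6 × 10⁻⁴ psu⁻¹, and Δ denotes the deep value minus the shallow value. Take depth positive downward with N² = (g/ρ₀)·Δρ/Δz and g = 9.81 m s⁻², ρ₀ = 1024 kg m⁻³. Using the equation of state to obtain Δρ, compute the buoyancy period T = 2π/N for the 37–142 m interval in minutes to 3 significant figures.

16.5 min

ΔT = -1.9 K, ΔS = +0.29 psu (deep − shallow).
Δρ/ρ₀ = −αΔT + βΔS = 2.09 × 10⁻⁴ + 2.204 × 10⁻⁴ = 4.294 × 10⁻⁴, so Δρ ≈ 0.4397 kg m⁻³.
N² = (g/ρ₀)·Δρ/Δz = g·(Δρ/ρ₀)/Δz = 9.81 × 4.294 × 10⁻⁴ / 105 = 4.0118 × 10⁻⁵ s⁻².
N = √(4.0118 × 10⁻⁵) = 6.3339 × 10⁻³ rad s⁻¹ → T = 2π/N = 991.99 s = 16.533 min ≈ 16.5 min.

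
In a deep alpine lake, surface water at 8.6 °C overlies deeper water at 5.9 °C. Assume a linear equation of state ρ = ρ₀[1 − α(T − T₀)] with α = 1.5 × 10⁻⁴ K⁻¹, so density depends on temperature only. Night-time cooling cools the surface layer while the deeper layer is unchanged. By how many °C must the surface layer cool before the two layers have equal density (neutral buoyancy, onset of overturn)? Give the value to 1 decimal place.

With temperature the only control, equal density requires T_surf′ = T_deep.
T_surf′ = 5.9 °C.
Cooling required: 8.6 − 5.9 = 2.7 °C.

2.7 °C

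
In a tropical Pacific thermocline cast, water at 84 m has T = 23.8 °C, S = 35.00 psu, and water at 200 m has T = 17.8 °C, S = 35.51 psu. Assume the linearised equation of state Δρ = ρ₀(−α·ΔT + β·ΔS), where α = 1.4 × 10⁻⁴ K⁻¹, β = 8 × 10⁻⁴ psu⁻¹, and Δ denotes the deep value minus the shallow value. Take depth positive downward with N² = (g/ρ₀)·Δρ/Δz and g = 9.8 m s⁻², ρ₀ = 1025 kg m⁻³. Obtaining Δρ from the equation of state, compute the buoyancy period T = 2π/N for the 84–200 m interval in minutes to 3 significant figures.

10.2 min

ΔT = -6.0 K, ΔS = +0.51 psu (deep − shallow).
Δρ/ρ₀ = −αΔT + βΔS = 8.40 × 10⁻⁴ + 4.08 × 10⁻⁴ = 1.248 × 10⁻³, so Δρ ≈ 1.279 kg m⁻³.
N² = (g/ρ₀)·Δρ/Δz = g·(Δρ/ρ₀)/Δz = 9.8 × 1.248 × 10⁻³ / 116 = 1.0543 × 10⁻⁴ s⁻².
N = √(1.0543 × 10⁻⁴) = 0.010268 rad s⁻¹ → T = 2π/N = 611.92 s = 10.199 min ≈ 10.2 min.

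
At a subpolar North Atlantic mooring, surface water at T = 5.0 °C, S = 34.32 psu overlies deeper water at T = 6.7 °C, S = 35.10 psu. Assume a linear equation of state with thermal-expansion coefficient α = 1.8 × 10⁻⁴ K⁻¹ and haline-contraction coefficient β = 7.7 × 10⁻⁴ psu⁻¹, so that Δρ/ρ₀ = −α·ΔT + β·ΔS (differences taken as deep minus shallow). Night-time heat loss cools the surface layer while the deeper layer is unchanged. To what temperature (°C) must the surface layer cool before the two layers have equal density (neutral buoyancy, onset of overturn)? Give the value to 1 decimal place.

3.4 °C

Neutral buoyancy requires Δρ = 0, i.e. −α(T_deep − T_surf′) + β(S_deep − S_surf) = 0.
T_surf′ = T_deep − (β/α)·ΔS = 6.7 − (7.7 × 10⁻⁴/1.8 × 10⁻⁴)·(+0.78) = 3.363 °C.
Cooling required: 5.0 − (3.363) = 1.637 °C.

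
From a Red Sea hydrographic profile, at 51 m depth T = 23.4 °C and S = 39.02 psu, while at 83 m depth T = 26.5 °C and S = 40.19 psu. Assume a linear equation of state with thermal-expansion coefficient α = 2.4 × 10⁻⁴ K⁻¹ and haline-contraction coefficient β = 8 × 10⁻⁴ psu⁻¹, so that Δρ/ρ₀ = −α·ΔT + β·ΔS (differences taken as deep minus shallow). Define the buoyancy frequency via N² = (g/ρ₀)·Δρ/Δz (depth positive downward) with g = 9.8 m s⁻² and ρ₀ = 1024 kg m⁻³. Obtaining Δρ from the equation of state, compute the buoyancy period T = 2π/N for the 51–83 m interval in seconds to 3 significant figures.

ΔT = +3.1 K, ΔS = +1.17 psu (deep − shallow).
Δρ/ρ₀ = −αΔT + βΔS = -7.44 × 10⁻⁴ + 9.36 × 10⁻⁴ = 1.92 × 10⁻⁴, so Δρ ≈ 0.1966 kg m⁻³.
N² = (g/ρ₀)·Δρ/Δz = g·(Δρ/ρ₀)/Δz = 9.8 × 1.92 × 10⁻⁴ / 32 = 5.8800 × 10⁻⁵ s⁻².
N = √(5.8800 × 10⁻⁵) = 7.6681 × 10⁻³ rad s⁻¹ → T = 2π/N = 819.39 s ≈ 819 s.

819 s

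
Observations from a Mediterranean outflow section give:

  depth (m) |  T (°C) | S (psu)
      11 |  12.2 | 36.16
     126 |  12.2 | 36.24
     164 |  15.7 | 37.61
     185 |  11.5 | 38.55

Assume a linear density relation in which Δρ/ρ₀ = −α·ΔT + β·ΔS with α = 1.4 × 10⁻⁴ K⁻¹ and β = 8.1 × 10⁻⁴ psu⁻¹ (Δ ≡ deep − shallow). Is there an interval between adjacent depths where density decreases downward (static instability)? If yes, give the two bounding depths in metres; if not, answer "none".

none

Evaluate Δρ/ρ₀ = −αΔT + βΔS across each adjacent pair:
  11–126 m: −αΔT+βΔS = −(1.4 × 10⁻⁴)(+0.0)+(8.1 × 10⁻⁴)(+0.08) = 6.5 × 10⁻⁵ → stable
  126–164 m: −αΔT+βΔS = −(1.4 × 10⁻⁴)(+3.5)+(8.1 × 10⁻⁴)(+1.37) = 6.2 × 10⁻⁴ → stable
  164–185 m: −αΔT+βΔS = −(1.4 × 10⁻⁴)(-4.2)+(8.1 × 10⁻⁴)(+0.94) = 1.3 × 10⁻³ → stable
Every interval has Δρ > 0: the column is stably stratified throughout.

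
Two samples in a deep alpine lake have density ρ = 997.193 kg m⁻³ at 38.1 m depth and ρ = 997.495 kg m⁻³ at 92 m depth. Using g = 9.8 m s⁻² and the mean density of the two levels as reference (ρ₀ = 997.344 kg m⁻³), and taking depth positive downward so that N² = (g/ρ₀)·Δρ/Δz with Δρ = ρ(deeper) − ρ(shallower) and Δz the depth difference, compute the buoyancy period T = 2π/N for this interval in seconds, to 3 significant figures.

847 s

Δρ = 997.495 − 997.193 = 0.302 kg m⁻³ over Δz = 92 − 38.1 = 53.9 m.
N² = (9.8/997.344) × (0.302/53.9) = 5.5055 × 10⁻⁵ s⁻².
N = √(5.5055 × 10⁻⁵) = 7.4199 × 10⁻³ rad s⁻¹, so T = 2π/N = 846.80 s ≈ 847 s.
Since Δρ > 0 the layer is stably stratified.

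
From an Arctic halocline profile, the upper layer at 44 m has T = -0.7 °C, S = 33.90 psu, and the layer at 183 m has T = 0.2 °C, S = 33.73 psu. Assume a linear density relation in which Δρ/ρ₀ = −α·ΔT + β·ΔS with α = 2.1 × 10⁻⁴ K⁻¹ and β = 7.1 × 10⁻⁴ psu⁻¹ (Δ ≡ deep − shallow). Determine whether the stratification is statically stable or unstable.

ΔT = 0.2 − -0.7 = +0.9 K and ΔS = 33.73 − 33.90 = -0.17 psu (deep − shallow).
−αΔT = -1.89 × 10⁻⁴; βΔS = -1.207 × 10⁻⁴; sum Δρ/ρ₀ = -3.097 × 10⁻⁴.
Δρ/ρ₀ < 0, so Δρ < 0: deeper water is lighter → statically unstable; the column would overturn.

unstable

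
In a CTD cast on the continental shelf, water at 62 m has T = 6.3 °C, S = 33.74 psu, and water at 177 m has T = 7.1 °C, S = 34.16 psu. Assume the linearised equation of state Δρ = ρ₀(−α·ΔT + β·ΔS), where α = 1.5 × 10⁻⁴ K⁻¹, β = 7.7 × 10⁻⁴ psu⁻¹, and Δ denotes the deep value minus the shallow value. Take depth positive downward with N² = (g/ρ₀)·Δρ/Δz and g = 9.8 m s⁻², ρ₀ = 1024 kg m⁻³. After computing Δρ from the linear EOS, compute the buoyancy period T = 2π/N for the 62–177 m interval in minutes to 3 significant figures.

ΔT = +0.8 K, ΔS = +0.42 psu (deep − shallow).
Δρ/ρ₀ = −αΔT + βΔS = -1.20 × 10⁻⁴ + 3.234 × 10⁻⁴ = 2.034 × 10⁻⁴, so Δρ ≈ 0.2083 kg m⁻³.
N² = (g/ρ₀)·Δρ/Δz = g·(Δρ/ρ₀)/Δz = 9.8 × 2.034 × 10⁻⁴ / 115 = 1.7333 × 10⁻⁵ s⁻².
N = √(1.7333 × 10⁻⁵) = 4.1633 × 10⁻³ rad s⁻¹ → T = 2π/N = 1.5092 × 10³ s = 25.153 min ≈ 25.2 min.

25.2 min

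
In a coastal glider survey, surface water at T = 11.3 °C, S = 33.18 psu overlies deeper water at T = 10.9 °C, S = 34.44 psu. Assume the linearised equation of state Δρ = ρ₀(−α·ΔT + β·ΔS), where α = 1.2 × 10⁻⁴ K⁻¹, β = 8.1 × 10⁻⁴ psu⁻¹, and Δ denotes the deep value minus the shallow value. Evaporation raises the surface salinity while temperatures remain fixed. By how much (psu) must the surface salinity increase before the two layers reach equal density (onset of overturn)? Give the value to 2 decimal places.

Neutral buoyancy requires −α(T_deep − T_surf) + β(S_deep − S_surf′) = 0.
S_surf′ = S_deep − (α/β)·ΔT = 34.44 − (1.2 × 10⁻⁴/8.1 × 10⁻⁴)·(-0.4) = 34.4993 psu.
Increase required: 34.4993 − 33.18 = 1.3193 psu.

1.32 psu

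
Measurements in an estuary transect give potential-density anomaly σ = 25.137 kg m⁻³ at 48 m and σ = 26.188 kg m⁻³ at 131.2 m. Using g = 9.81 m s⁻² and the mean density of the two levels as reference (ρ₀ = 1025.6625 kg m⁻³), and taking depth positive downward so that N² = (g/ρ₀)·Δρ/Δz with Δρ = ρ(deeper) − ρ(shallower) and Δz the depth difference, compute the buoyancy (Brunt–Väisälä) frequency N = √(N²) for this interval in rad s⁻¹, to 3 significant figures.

0.0110 rad s⁻¹

Δρ = 1026.188 − 1025.137 = 1.051 kg m⁻³ over Δz = 131.2 − 48 = 83.2 m.
N² = (9.81/1025.6625) × (1.051/83.2) = 1.2082 × 10⁻⁴ s⁻².
N = √(1.2082 × 10⁻⁴) = 0.010992 rad s⁻¹ ≈ 0.0110 rad s⁻¹.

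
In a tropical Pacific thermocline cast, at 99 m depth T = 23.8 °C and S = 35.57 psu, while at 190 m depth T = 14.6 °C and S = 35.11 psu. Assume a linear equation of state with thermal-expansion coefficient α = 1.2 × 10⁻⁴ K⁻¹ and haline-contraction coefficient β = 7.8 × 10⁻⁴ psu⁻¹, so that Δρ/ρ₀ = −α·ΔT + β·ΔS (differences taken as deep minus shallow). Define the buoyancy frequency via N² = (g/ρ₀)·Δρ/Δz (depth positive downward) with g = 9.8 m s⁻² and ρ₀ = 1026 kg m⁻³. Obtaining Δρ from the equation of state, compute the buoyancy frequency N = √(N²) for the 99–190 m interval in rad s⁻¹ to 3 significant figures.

ΔT = -9.2 K, ΔS = -0.46 psu (deep − shallow).
Δρ/ρ₀ = −αΔT + βΔS = 1.104 × 10⁻³ − 3.588 × 10⁻⁴ = 7.452 × 10⁻⁴, so Δρ ≈ 0.7646 kg m⁻³.
N² = (g/ρ₀)·Δρ/Δz = g·(Δρ/ρ₀)/Δz = 9.8 × 7.452 × 10⁻⁴ / 91 = 8.0252 × 10⁻⁵ s⁻².
N = √(8.0252 × 10⁻⁵) = 8.9583 × 10⁻³ rad s⁻¹ ≈ 8.96 × 10⁻³ rad s⁻¹.

8.96 × 10⁻³ rad s⁻¹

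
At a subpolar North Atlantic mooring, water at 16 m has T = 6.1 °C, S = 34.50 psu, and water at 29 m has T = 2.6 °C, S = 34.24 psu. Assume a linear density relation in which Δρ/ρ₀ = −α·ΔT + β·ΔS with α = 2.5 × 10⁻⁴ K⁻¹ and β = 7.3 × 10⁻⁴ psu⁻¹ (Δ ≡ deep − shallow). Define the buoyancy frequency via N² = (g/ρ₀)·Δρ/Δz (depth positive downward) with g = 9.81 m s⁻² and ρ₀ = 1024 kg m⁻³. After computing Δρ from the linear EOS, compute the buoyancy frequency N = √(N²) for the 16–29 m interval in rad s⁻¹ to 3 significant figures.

0.0227 rad s⁻¹

ΔT = -3.5 K, ΔS = -0.26 psu (deep − shallow).
Δρ/ρ₀ = −αΔT + βΔS = 8.75 × 10⁻⁴ − 1.898 × 10⁻⁴ = 6.852 × 10⁻⁴, so Δρ ≈ 0.7016 kg m⁻³.
N² = (g/ρ₀)·Δρ/Δz = g·(Δρ/ρ₀)/Δz = 9.81 × 6.852 × 10⁻⁴ / 13 = 5.1706 × 10⁻⁴ s⁻².
N = √(5.1706 × 10⁻⁴) = 0.022739 rad s⁻¹ ≈ 0.0227 rad s⁻¹.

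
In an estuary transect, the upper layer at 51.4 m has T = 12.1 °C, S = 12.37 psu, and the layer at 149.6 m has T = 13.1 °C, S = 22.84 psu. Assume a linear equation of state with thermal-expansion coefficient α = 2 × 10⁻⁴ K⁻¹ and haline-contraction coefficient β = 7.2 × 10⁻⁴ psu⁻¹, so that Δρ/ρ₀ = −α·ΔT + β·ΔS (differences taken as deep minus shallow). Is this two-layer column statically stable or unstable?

ΔT = 13.1 − 12.1 = +1.0 K and ΔS = 22.84 − 12.37 = +10.47 psu (deep − shallow).
−αΔT = -2.00 × 10⁻⁴; βΔS = 7.5384 × 10⁻³; sum Δρ/ρ₀ = 7.3384 × 10⁻³.
Δρ/ρ₀ > 0, so Δρ > 0: deeper water is denser → statically stable.

stable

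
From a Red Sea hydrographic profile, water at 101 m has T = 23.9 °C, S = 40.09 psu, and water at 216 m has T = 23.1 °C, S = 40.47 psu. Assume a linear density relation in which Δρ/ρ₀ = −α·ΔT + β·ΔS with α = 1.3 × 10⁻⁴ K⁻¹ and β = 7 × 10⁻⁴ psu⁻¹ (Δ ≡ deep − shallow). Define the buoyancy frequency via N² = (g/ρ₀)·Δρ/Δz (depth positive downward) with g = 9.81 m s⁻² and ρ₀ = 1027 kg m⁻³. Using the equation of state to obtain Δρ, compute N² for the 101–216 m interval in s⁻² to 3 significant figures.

3.16 × 10⁻⁵ s⁻²

ΔT = -0.8 K, ΔS = +0.38 psu (deep − shallow).
Δρ/ρ₀ = −αΔT + βΔS = 1.04 × 10⁻⁴ + 2.66 × 10⁻⁴ = 3.70 × 10⁻⁴, so Δρ ≈ 0.3800 kg m⁻³.
N² = (g/ρ₀)·Δρ/Δz = g·(Δρ/ρ₀)/Δz = 9.81 × 3.70 × 10⁻⁴ / 115 = 3.1563 × 10⁻⁵ s⁻² ≈ 3.16 × 10⁻⁵ s⁻².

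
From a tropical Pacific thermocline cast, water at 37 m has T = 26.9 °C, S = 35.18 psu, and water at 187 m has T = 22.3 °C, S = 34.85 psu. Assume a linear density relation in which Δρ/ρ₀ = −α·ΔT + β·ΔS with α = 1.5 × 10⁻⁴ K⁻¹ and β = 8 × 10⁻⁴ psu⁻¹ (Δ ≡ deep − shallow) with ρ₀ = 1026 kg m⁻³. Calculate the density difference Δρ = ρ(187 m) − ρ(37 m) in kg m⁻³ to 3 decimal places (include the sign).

ΔT = -4.6 K, ΔS = -0.33 psu (deep − shallow).
Δρ/ρ₀ = −(1.5 × 10⁻⁴)(-4.6) + (8 × 10⁻⁴)(-0.33) = 4.26 × 10⁻⁴.
Δρ = 1026 × (4.26 × 10⁻⁴) = +0.437 kg m⁻³.
Positive Δρ: denser below, stable.

+0.437 kg m⁻³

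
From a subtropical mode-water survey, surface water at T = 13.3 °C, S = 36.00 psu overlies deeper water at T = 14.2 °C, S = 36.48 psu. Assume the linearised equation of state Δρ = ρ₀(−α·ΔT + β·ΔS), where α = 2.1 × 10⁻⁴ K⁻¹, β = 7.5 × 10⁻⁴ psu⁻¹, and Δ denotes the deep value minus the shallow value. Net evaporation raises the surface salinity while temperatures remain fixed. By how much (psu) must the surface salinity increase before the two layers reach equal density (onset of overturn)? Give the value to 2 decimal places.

Neutral buoyancy requires −α(T_deep − T_surf) + β(S_deep − S_surf′) = 0.
S_surf′ = S_deep − (α/β)·ΔT = 36.48 − (2.1 × 10⁻⁴/7.5 × 10⁻⁴)·(+0.9) = 36.2280 psu.
Increase required: 36.2280 − 36.00 = 0.2280 psu.

0.23 psu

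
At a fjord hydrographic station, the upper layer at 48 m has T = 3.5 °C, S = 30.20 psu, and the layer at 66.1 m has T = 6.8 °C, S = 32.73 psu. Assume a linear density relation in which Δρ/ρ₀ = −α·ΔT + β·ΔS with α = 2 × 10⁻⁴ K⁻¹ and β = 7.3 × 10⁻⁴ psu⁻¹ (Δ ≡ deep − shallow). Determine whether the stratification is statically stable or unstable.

stable

ΔT = 6.8 − 3.5 = +3.3 K and ΔS = 32.73 − 30.20 = +2.53 psu (deep − shallow).
−αΔT = -6.60 × 10⁻⁴; βΔS = 1.8469 × 10⁻³; sum Δρ/ρ₀ = 1.1869 × 10⁻³.
Δρ/ρ₀ > 0, so Δρ > 0: deeper water is denser → statically stable.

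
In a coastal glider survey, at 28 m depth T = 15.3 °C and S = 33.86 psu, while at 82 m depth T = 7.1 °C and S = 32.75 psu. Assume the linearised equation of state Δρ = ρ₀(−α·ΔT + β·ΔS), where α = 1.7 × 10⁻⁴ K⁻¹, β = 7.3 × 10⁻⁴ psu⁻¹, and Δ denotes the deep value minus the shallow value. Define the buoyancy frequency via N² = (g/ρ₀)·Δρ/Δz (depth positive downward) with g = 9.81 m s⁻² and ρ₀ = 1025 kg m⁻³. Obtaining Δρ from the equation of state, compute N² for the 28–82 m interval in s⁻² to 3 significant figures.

ΔT = -8.2 K, ΔS = -1.11 psu (deep − shallow).
Δρ/ρ₀ = −αΔT + βΔS = 1.394 × 10⁻³ − 8.103 × 10⁻⁴ = 5.837 × 10⁻⁴, so Δρ ≈ 0.5983 kg m⁻³.
N² = (g/ρ₀)·Δρ/Δz = g·(Δρ/ρ₀)/Δz = 9.81 × 5.837 × 10⁻⁴ / 54 = 1.0604 × 10⁻⁴ s⁻² ≈ 1.06 × 10⁻⁴ s⁻².

1.06 × 10⁻⁴ s⁻²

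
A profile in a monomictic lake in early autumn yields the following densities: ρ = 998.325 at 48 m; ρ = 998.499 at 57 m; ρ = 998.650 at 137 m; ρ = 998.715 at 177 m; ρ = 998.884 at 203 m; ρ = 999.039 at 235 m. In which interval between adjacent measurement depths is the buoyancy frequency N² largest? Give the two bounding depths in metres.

48–57 m

Compute the density gradient over each adjacent pair:
  48–57 m: Δρ/Δz = 0.174/9 = 0.019 kg m⁻⁴
  57–137 m: Δρ/Δz = 0.151/80 = 1.9 × 10⁻³ kg m⁻⁴
  137–177 m: Δρ/Δz = 0.065/40 = 1.6 × 10⁻³ kg m⁻⁴
  177–203 m: Δρ/Δz = 0.169/26 = 6.5 × 10⁻³ kg m⁻⁴
  203–235 m: Δρ/Δz = 0.155/32 = 4.8 × 10⁻³ kg m⁻⁴
The largest gradient is in the 48–57 m interval — the pycnocline.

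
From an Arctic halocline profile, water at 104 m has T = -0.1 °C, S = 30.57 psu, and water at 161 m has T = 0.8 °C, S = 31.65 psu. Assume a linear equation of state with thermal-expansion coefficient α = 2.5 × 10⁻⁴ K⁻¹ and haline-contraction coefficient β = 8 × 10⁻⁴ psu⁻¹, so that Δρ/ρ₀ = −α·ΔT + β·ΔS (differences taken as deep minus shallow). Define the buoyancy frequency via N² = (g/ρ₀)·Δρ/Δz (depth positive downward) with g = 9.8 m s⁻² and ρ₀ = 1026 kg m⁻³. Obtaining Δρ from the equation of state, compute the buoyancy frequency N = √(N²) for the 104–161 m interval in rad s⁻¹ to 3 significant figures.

0.0105 rad s⁻¹

ΔT = +0.9 K, ΔS = +1.08 psu (deep − shallow).
Δρ/ρ₀ = −αΔT + βΔS = -2.25 × 10⁻⁴ + 8.64 × 10⁻⁴ = 6.39 × 10⁻⁴, so Δρ ≈ 0.6556 kg m⁻³.
N² = (g/ρ₀)·Δρ/Δz = g·(Δρ/ρ₀)/Δz = 9.8 × 6.39 × 10⁻⁴ / 57 = 1.0986 × 10⁻⁴ s⁻².
N = √(1.0986 × 10⁻⁴) = 0.010481 rad s⁻¹ ≈ 0.0105 rad s⁻¹.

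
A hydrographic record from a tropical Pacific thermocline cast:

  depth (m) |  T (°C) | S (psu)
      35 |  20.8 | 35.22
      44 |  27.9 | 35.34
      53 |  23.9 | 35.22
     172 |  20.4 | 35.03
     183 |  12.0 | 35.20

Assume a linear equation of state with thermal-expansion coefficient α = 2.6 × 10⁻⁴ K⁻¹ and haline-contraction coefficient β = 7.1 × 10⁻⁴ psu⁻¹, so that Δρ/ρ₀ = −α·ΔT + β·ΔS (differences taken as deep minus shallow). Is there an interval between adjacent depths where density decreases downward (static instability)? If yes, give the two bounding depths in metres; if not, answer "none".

Evaluate Δρ/ρ₀ = −αΔT + βΔS across each adjacent pair:
  35–44 m: −αΔT+βΔS = −(2.6 × 10⁻⁴)(+7.1)+(7.1 × 10⁻⁴)(+0.12) = -1.8 × 10⁻³ → UNSTABLE
  44–53 m: −αΔT+βΔS = −(2.6 × 10⁻⁴)(-4.0)+(7.1 × 10⁻⁴)(-0.12) = 9.5 × 10⁻⁴ → stable
  53–172 m: −αΔT+βΔS = −(2.6 × 10⁻⁴)(-3.5)+(7.1 × 10⁻⁴)(-0.19) = 7.8 × 10⁻⁴ → stable
  172–183 m: −αΔT+βΔS = −(2.6 × 10⁻⁴)(-8.4)+(7.1 × 10⁻⁴)(+0.17) = 2.3 × 10⁻³ → stable
The 35–44 m interval has Δρ < 0: lighter water underlies denser water.

35–44 m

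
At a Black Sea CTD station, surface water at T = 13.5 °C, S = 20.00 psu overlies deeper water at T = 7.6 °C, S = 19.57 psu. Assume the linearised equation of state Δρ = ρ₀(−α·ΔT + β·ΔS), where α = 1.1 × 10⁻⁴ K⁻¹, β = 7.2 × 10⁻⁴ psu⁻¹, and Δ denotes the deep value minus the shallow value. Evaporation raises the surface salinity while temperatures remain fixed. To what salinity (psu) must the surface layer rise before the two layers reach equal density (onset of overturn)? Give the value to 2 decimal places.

20.47 psu

Neutral buoyancy requires −α(T_deep − T_surf) + β(S_deep − S_surf′) = 0.
S_surf′ = S_deep − (α/β)·ΔT = 19.57 − (1.1 × 10⁻⁴/7.2 × 10⁻⁴)·(-5.9) = 20.4714 psu.
Increase required: 20.4714 − 20.00 = 0.4714 psu.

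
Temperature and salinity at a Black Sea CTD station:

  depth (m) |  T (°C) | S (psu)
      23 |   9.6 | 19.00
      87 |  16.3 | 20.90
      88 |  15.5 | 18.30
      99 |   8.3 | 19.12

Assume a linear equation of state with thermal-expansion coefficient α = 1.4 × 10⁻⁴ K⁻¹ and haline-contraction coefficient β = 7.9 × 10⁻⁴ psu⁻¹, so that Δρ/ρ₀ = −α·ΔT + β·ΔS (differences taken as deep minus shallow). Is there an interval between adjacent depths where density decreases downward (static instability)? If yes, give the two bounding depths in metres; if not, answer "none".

Evaluate Δρ/ρ₀ = −αΔT + βΔS across each adjacent pair:
  23–87 m: −αΔT+βΔS = −(1.4 × 10⁻⁴)(+6.7)+(7.9 × 10⁻⁴)(+1.90) = 5.6 × 10⁻⁴ → stable
  87–88 m: −αΔT+βΔS = −(1.4 × 10⁻⁴)(-0.8)+(7.9 × 10⁻⁴)(-2.60) = -1.9 × 10⁻³ → UNSTABLE
  88–99 m: −αΔT+βΔS = −(1.4 × 10⁻⁴)(-7.2)+(7.9 × 10⁻⁴)(+0.82) = 1.7 × 10⁻³ → stable
The 87–88 m interval has Δρ < 0: lighter water underlies denser water.

87–88 m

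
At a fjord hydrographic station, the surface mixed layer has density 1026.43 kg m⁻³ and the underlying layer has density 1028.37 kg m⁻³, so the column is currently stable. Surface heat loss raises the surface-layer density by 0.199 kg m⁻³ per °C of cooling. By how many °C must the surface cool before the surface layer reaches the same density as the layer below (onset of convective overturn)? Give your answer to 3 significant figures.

9.75 °C

Density deficit of the surface layer: 1028.37 − 1026.43 = 1.94 kg m⁻³.
Required change = 1.94 / 0.199 = 9.75 °C.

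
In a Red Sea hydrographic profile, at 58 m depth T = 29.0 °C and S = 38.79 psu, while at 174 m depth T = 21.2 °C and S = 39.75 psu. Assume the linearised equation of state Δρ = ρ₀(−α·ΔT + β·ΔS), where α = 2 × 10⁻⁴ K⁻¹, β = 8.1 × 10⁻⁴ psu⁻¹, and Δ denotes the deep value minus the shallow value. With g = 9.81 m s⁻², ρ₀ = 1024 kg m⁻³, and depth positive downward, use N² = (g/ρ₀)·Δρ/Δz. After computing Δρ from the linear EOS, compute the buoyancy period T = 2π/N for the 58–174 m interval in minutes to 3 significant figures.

ΔT = -7.8 K, ΔS = +0.96 psu (deep − shallow).
Δρ/ρ₀ = −αΔT + βΔS = 1.56 × 10⁻³ + 7.776 × 10⁻⁴ = 2.3376 × 10⁻³, so Δρ ≈ 2.394 kg m⁻³.
N² = (g/ρ₀)·Δρ/Δz = g·(Δρ/ρ₀)/Δz = 9.81 × 2.3376 × 10⁻³ / 116 = 1.9769 × 10⁻⁴ s⁻².
N = √(1.9769 × 10⁻⁴) = 0.014060 rad s⁻¹ → T = 2π/N = 446.88 s = 7.4480 min ≈ 7.45 min.

7.45 min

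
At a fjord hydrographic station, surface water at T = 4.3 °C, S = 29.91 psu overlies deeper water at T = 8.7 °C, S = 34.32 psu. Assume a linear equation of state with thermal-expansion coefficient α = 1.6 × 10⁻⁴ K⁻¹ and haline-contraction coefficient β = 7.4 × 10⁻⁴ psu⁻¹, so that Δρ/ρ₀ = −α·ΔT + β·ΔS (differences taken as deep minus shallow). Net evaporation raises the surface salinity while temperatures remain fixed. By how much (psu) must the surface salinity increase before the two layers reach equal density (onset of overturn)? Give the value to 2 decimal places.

Neutral buoyancy requires −α(T_deep − T_surf) + β(S_deep − S_surf′) = 0.
S_surf′ = S_deep − (α/β)·ΔT = 34.32 − (1.6 × 10⁻⁴/7.4 × 10⁻⁴)·(+4.4) = 33.3686 psu.
Increase required: 33.3686 − 29.91 = 3.4586 psu.

3.46 psu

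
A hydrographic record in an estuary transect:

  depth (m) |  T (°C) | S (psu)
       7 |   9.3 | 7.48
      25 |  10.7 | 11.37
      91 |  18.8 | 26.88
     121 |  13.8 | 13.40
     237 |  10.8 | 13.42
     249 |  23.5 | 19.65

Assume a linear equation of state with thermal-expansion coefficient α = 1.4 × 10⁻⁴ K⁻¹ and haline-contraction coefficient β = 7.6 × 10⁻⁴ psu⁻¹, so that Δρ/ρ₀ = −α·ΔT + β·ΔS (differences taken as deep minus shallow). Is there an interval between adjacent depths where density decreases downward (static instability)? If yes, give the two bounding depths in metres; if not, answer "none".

Evaluate Δρ/ρ₀ = −αΔT + βΔS across each adjacent pair:
  7–25 m: −αΔT+βΔS = −(1.4 × 10⁻⁴)(+1.4)+(7.6 × 10⁻⁴)(+3.89) = 2.8 × 10⁻³ → stable
  25–91 m: −αΔT+βΔS = −(1.4 × 10⁻⁴)(+8.1)+(7.6 × 10⁻⁴)(+15.51) = 0.011 → stable
  91–121 m: −αΔT+βΔS = −(1.4 × 10⁻⁴)(-5.0)+(7.6 × 10⁻⁴)(-13.48) = -9.5 × 10⁻³ → UNSTABLE
  121–237 m: −αΔT+βΔS = −(1.4 × 10⁻⁴)(-3.0)+(7.6 × 10⁻⁴)(+0.02) = 4.4 × 10⁻⁴ → stable
  237–249 m: −αΔT+βΔS = −(1.4 × 10⁻⁴)(+12.7)+(7.6 × 10⁻⁴)(+6.23) = 3.0 × 10⁻³ → stable
The 91–121 m interval has Δρ < 0: lighter water underlies denser water.

91–121 m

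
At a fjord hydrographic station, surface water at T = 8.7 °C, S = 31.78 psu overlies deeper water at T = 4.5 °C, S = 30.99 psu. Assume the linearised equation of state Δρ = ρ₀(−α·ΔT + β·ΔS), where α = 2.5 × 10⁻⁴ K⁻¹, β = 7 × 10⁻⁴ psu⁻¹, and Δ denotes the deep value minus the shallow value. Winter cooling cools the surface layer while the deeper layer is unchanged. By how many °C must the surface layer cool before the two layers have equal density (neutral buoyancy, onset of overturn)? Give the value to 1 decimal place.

2.0 °C

Neutral buoyancy requires Δρ = 0, i.e. −α(T_deep − T_surf′) + β(S_deep − S_surf) = 0.
T_surf′ = T_deep − (β/α)·ΔS = 4.5 − (7 × 10⁻⁴/2.5 × 10⁻⁴)·(-0.79) = 6.712 °C.
Cooling required: 8.7 − (6.712) = 1.988 °C.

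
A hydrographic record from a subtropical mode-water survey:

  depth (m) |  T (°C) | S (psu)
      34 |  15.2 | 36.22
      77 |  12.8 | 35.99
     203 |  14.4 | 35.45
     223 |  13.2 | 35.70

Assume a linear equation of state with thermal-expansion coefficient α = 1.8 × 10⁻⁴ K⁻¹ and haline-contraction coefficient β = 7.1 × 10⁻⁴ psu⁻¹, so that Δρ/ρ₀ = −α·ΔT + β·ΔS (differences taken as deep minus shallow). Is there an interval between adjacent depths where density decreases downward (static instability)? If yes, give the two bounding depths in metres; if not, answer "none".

Evaluate Δρ/ρ₀ = −αΔT + βΔS across each adjacent pair:
  34–77 m: −αΔT+βΔS = −(1.8 × 10⁻⁴)(-2.4)+(7.1 × 10⁻⁴)(-0.23) = 2.7 × 10⁻⁴ → stable
  77–203 m: −αΔT+βΔS = −(1.8 × 10⁻⁴)(+1.6)+(7.1 × 10⁻⁴)(-0.54) = -6.7 × 10⁻⁴ → UNSTABLE
  203–223 m: −αΔT+βΔS = −(1.8 × 10⁻⁴)(-1.2)+(7.1 × 10⁻⁴)(+0.25) = 3.9 × 10⁻⁴ → stable
The 77–203 m interval has Δρ < 0: lighter water underlies denser water.

77–203 m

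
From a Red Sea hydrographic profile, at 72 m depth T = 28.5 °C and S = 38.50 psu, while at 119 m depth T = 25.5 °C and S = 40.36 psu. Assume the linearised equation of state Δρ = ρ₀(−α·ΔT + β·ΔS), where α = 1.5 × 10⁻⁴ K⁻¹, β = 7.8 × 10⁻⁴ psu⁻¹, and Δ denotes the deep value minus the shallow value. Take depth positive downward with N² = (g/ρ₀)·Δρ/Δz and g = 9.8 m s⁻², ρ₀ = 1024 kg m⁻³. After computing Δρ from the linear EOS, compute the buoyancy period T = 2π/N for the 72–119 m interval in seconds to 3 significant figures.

316 s

ΔT = -3.0 K, ΔS = +1.86 psu (deep − shallow).
Δρ/ρ₀ = −αΔT + βΔS = 4.50 × 10⁻⁴ + 1.4508 × 10⁻³ = 1.9008 × 10⁻³, so Δρ ≈ 1.946 kg m⁻³.
N² = (g/ρ₀)·Δρ/Δz = g·(Δρ/ρ₀)/Δz = 9.8 × 1.9008 × 10⁻³ / 47 = 3.9634 × 10⁻⁴ s⁻².
N = √(3.9634 × 10⁻⁴) = 0.019908 rad s⁻¹ → T = 2π/N = 315.61 s ≈ 316 s.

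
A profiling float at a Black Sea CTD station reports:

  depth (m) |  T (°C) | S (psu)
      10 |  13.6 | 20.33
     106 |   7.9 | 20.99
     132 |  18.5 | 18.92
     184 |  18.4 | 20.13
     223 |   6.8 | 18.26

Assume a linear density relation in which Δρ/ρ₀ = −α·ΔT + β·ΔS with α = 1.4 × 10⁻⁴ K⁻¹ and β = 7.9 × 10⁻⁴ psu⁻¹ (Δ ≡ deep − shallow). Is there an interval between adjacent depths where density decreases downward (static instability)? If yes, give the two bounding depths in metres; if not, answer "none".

106–132 m

Evaluate Δρ/ρ₀ = −αΔT + βΔS across each adjacent pair:
  10–106 m: −αΔT+βΔS = −(1.4 × 10⁻⁴)(-5.7)+(7.9 × 10⁻⁴)(+0.66) = 1.3 × 10⁻³ → stable
  106–132 m: −αΔT+βΔS = −(1.4 × 10⁻⁴)(+10.6)+(7.9 × 10⁻⁴)(-2.07) = -3.1 × 10⁻³ → UNSTABLE
  132–184 m: −αΔT+βΔS = −(1.4 × 10⁻⁴)(-0.1)+(7.9 × 10⁻⁴)(+1.21) = 9.7 × 10⁻⁴ → stable
  184–223 m: −αΔT+βΔS = −(1.4 × 10⁻⁴)(-11.6)+(7.9 × 10⁻⁴)(-1.87) = 1.5 × 10⁻⁴ → stable
The 106–132 m interval has Δρ < 0: lighter water underlies denser water.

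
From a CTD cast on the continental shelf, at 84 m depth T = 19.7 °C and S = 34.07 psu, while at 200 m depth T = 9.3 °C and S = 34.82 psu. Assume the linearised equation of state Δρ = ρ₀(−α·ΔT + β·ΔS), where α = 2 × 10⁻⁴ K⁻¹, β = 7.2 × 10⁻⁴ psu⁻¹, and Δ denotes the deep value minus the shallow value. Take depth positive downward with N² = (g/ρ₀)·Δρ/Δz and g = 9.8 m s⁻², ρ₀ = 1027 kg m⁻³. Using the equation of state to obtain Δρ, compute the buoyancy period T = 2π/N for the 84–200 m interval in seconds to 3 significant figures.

422 s

ΔT = -10.4 K, ΔS = +0.75 psu (deep − shallow).
Δρ/ρ₀ = −αΔT + βΔS = 2.08 × 10⁻³ + 5.40 × 10⁻⁴ = 2.62 × 10⁻³, so Δρ ≈ 2.691 kg m⁻³.
N² = (g/ρ₀)·Δρ/Δz = g·(Δρ/ρ₀)/Δz = 9.8 × 2.62 × 10⁻³ / 116 = 2.2134 × 10⁻⁴ s⁻².
N = √(2.2134 × 10⁻⁴) = 0.014877 rad s⁻¹ → T = 2π/N = 422.34 s ≈ 422 s.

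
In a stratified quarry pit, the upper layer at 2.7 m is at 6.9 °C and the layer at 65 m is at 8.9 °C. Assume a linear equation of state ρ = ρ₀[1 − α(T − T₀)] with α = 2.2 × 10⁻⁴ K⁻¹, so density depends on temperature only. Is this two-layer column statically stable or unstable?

ΔT = 8.9 − 6.9 = +2.0 K, so Δρ/ρ₀ = −αΔT = -4.40 × 10⁻⁴.
Δρ/ρ₀ < 0, so Δρ < 0: deeper water is lighter → statically unstable; the column would overturn.

unstable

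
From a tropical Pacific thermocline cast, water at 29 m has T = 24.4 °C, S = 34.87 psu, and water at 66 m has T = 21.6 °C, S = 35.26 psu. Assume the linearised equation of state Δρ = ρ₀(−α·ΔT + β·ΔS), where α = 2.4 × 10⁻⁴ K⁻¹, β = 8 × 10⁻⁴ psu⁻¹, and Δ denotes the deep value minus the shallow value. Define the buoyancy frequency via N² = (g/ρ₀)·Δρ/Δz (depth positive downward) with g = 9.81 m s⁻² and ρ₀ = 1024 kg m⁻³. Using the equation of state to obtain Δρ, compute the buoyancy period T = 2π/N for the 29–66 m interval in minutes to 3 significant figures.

ΔT = -2.8 K, ΔS = +0.39 psu (deep − shallow).
Δρ/ρ₀ = −αΔT + βΔS = 6.72 × 10⁻⁴ + 3.12 × 10⁻⁴ = 9.84 × 10⁻⁴, so Δρ ≈ 1.008 kg m⁻³.
N² = (g/ρ₀)·Δρ/Δz = g·(Δρ/ρ₀)/Δz = 9.81 × 9.84 × 10⁻⁴ / 37 = 2.6089 × 10⁻⁴ s⁻².
N = √(2.6089 × 10⁻⁴) = 0.016152 rad s⁻¹ → T = 2π/N = 389.00 s = 6.4833 min ≈ 6.48 min.

6.48 min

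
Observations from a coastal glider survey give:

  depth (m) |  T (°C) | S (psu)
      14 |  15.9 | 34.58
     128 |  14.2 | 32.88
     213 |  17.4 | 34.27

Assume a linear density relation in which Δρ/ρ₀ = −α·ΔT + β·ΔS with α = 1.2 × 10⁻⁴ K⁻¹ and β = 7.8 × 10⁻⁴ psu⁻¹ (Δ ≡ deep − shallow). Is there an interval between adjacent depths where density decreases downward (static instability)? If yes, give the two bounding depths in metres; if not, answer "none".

14–128 m

Evaluate Δρ/ρ₀ = −αΔT + βΔS across each adjacent pair:
  14–128 m: −αΔT+βΔS = −(1.2 × 10⁻⁴)(-1.7)+(7.8 × 10⁻⁴)(-1.70) = -1.1 × 10⁻³ → UNSTABLE
  128–213 m: −αΔT+βΔS = −(1.2 × 10⁻⁴)(+3.2)+(7.8 × 10⁻⁴)(+1.39) = 7.0 × 10⁻⁴ → stable
The 14–128 m interval has Δρ < 0: lighter water underlies denser water.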